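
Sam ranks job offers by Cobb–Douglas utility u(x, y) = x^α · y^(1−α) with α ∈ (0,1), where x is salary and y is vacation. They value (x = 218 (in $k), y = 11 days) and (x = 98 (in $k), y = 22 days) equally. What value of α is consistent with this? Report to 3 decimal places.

α ≈ 0.464

Set the two utilities equal: 218^α·11^(1−α) = 98^α·22^(1−α).
(218/98)^α = (22/11)^(1−α); take logs: α·ln(218/98) = (1−α)·ln(22/11), i.e. α·0.799528 = (1−α)·0.693147.
With A = 0.799528 and B = 0.693147: α·A = (1−α)·B, so α = B/(A+B) = 0.693147/1.492675 ≈ 0.464.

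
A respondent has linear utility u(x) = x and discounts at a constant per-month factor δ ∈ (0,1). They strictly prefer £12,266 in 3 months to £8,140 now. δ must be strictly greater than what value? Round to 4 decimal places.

δ > 0.8722

The preference means 8140 < δ^3·12266.
Dividing by 12266: δ^3 > 0.66362. Both sides are positive, so the cube root keeps the direction.
δ > (8140/12266)^(1/3) ≈ 0.8722.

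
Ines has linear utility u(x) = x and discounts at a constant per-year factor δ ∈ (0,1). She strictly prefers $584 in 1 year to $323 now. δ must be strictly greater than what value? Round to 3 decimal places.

Comparing present values: 323 < δ·584.
Dividing through by 584 gives δ > 0.55308.

δ > 0.553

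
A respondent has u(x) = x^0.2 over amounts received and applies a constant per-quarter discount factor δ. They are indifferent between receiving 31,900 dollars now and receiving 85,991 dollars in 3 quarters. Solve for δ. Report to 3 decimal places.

δ ≈ 0.936

The payoff in 3 quarters is discounted by δ^3, so u(31900) = δ^3·u(85991) and δ^3 = u(31900)/u(85991).
Since u(x) = x^0.2, δ^3 = (31900/85991)^0.2 = 0.37097^0.2 = 0.82010.
Taking the cube root: δ = 0.82010^(1/3) ≈ 0.936.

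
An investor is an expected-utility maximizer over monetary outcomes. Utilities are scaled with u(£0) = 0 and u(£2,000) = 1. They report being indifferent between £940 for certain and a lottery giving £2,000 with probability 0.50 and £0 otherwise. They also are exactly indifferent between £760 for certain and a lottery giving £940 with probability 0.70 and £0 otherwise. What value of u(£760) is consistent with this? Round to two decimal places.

First, u(£940) = 0.50·u(£2,000) + 0.50·u(£0) = 0.50.
The second indifference gives u(£760) = 0.70·u(£940) + 0.30·u(£0) = 0.70·0.50 + 0.30·0.00 = 0.3500.

0.35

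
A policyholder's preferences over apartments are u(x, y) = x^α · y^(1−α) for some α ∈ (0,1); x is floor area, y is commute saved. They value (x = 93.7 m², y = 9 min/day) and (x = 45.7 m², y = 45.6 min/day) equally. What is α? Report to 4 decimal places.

Set the two utilities equal: 93.7^α·9^(1−α) = 45.7^α·45.6^(1−α).
Taking logs: α·ln 93.7 + (1−α)·ln 9 = α·ln 45.7 + (1−α)·ln 45.6, i.e. α·0.7179999 = (1−α)·1.6226831.
So α/(1−α) = (1.6226831)/(0.7179999) = 2.2600046, and α = 2.2600046/3.2600046 ≈ 0.6933.

α ≈ 0.6933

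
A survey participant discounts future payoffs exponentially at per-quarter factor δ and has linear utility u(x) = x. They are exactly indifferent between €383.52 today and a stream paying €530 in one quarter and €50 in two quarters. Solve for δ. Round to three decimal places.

δ ≈ 0.680

Present value of the stream is 530·δ + 50·δ². Indifference gives 530δ + 50δ² = 383.52.
That is, 50δ² + 530δ − 383.52 = 0, a quadratic in δ.
The positive root is δ = [−530 + √(530² + 4·50·383.52)] / (2·50) = (−530 + 598.000)/100 ≈ 0.680.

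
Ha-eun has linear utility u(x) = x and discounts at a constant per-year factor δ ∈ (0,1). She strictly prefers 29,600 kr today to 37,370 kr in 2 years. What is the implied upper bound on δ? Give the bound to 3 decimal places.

Under u(x) = x this choice says 29600 > δ^2·37370.
So δ^2 < 29600/37370 = 0.79208; taking the square root of both positive sides preserves the inequality.
δ < (29600/37370)^(1/2) ≈ 0.890.

δ < 0.890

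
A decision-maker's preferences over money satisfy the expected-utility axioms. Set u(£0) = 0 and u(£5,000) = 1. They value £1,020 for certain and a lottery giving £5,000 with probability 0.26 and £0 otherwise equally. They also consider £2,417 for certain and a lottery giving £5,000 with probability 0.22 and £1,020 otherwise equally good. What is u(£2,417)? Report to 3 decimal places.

First, u(£1,020) = 0.26·u(£5,000) + 0.74·u(£0) = 0.26.
Chaining: u(£2,417) = 0.22·1.00 + 0.78·0.26 = 0.4228.

0.423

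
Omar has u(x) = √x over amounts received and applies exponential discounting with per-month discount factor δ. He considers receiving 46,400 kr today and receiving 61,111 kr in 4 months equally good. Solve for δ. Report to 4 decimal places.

δ ≈ 0.9662

The payoff in 4 months is discounted by δ^4, so u(46400) = δ^4·u(61111) and δ^4 = u(46400)/u(61111).
Since u(x) = √x, δ^4 = √(46400/61111) = 0.87136.
So δ = 0.87136^(1/4) ≈ 0.9662.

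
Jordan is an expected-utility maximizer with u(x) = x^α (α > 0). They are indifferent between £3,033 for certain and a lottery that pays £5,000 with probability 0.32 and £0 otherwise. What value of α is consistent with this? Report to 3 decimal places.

α ≈ 2.279

EU(lottery) = 0.32·5000^α + 0.68·0 = 0.32·5000^α.
Indifference: 3033^α = 0.32·5000^α, so (3033/5000)^α = 0.32.
α = ln(0.32) / ln(3033/5000) = -1.139434/-0.499886 ≈ 2.279.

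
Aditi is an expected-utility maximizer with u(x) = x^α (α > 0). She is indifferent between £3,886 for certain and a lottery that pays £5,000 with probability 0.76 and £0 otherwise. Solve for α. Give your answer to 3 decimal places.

α ≈ 1.089

Since u(0) = 0, the lottery's EU is 0.76·5000^α.
Equating: 3886^α = 0.76·5000^α, i.e. 0.7772^α = 0.76.
α = ln(0.76) / ln(3886/5000) = -0.274437/-0.252058 ≈ 1.089.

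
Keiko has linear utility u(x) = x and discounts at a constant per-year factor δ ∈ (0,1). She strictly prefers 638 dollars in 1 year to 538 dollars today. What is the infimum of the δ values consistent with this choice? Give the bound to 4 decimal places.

Under u(x) = x this choice says 538 < δ·638.
So δ > 538/638 = 0.84326.

δ > 0.8433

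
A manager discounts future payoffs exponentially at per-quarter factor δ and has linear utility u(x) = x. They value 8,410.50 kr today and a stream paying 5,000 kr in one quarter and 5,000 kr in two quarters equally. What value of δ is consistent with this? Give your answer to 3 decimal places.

δ ≈ 0.890

The stream is worth 5000δ + 5000δ² today, so 5000δ + 5000δ² = 8410.50.
Rearranged: 5000δ² + 5000δ − 8410.50 = 0.
The positive root is δ = [−5000 + √(5000² + 4·5000·8410.50)] / (2·5000) = (−5000 + 13900.000)/10000 ≈ 0.890.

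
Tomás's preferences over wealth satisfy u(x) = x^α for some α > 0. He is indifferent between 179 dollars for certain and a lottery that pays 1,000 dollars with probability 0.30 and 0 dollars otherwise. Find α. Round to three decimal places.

EU(lottery) = 0.30·1000^α + 0.70·0 = 0.30·1000^α.
Equating: 179^α = 0.30·1000^α, i.e. 0.1790^α = 0.30.
α = ln(0.30) / ln(179/1000) = -1.203973/-1.720369 ≈ 0.700.

α ≈ 0.700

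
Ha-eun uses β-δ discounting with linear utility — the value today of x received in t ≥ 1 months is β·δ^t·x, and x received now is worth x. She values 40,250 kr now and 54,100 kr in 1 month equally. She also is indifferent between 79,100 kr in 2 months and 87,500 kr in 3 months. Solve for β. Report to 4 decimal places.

Both payoffs in the second observation are in the future, so β drops out: δ^2·79100 = δ^3·87500 ⇒ δ = 79100/87500 = 0.90400.
The first indifference: 40250 = β·δ·54100, so β = 40250/(δ·54100) = 40250/(0.90400·54100) ≈ 0.8230.

β ≈ 0.8230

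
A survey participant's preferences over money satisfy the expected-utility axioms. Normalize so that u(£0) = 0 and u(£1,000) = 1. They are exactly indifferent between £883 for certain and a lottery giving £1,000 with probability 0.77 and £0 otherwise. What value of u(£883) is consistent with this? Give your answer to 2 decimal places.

0.77

The indifference gives u(£883) = 0.77·u(£1,000) + 0.23·u(£0) = 0.77·1 + 0.23·0 = 0.77.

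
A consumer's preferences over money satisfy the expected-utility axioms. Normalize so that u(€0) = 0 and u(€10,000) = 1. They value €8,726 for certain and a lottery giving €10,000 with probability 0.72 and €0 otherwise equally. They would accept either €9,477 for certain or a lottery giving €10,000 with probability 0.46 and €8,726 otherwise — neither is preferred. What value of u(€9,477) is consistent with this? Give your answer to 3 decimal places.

0.849

The first gamble pins u(€8,726): it must equal 0.72·1 + 0.28·0 = 0.72.
Then u(€9,477) = 0.46·u(€10,000) + 0.54·u(€8,726) = 0.46·1.00 + 0.54·0.72 = 0.8488.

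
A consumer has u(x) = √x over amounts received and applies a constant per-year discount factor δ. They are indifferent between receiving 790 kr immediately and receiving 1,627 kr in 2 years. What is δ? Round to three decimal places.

δ ≈ 0.835

Equating discounted utilities: u(790) = δ^2·u(1627) ⇒ δ^2 = u(790)/u(1627).
Since u(x) = √x, δ^2 = √(790/1627) = 0.69682.
Hence δ = (0.69682)^(1/2) = 0.83476.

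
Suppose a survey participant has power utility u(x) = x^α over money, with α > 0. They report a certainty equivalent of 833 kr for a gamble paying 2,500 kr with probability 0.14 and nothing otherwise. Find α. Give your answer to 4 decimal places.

α ≈ 1.7890

EU(lottery) = 0.14·2500^α + 0.86·0 = 0.14·2500^α.
Setting u(833) equal to that: 833^α = 0.14·2500^α ⇒ (833/2500)^α = 0.14.
α = ln(0.14) / ln(833/2500) = -1.9661129/-1.0990124 ≈ 1.7890.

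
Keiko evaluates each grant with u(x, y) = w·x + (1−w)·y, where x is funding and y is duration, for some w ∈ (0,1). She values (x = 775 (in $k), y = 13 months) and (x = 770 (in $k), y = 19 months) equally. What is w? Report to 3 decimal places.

w = 0.545

Indifference: w·775 + (1−w)·13 = w·770 + (1−w)·19.
Collecting terms: w·5 = (1−w)·6.
The marginal rate of substitution is 6/5, so w = 6/(5+6) = 0.545.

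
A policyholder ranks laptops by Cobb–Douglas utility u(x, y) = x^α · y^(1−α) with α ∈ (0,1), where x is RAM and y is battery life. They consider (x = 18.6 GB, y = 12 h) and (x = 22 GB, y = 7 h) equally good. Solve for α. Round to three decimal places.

Indifference: 18.6^α · 12^(1−α) = 22^α · 7^(1−α).
(18.6/22)^α = (7/12)^(1−α); take logs: α·ln(18.6/22) = (1−α)·ln(7/12), i.e. α·-0.167881 = (1−α)·-0.538997.
Thus α·(-0.706878) = -0.538997, so α = -0.538997/-0.706878 ≈ 0.763.

α ≈ 0.763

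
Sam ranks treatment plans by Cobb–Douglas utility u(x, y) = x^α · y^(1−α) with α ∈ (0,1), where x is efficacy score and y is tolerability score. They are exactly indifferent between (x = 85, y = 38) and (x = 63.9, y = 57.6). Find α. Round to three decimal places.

α ≈ 0.593

Set the two utilities equal: 85^α·38^(1−α) = 63.9^α·57.6^(1−α).
Rearrange to (85/63.9)^α = (57.6/38)^(1−α) and take logs: α·0.285332 = (1−α)·0.415936.
With A = 0.285332 and B = 0.415936: α·A = (1−α)·B, so α = B/(A+B) = 0.415936/0.701268 ≈ 0.593.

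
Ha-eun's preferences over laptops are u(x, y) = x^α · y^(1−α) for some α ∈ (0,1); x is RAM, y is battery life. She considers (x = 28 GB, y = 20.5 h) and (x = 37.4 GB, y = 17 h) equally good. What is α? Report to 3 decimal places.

Set the two utilities equal: 28^α·20.5^(1−α) = 37.4^α·17^(1−α).
Rearrange to (28/37.4)^α = (17/20.5)^(1−α) and take logs: α·-0.289466 = (1−α)·-0.187212.
With A = -0.289466 and B = -0.187212: α·A = (1−α)·B, so α = B/(A+B) = -0.187212/-0.476678 ≈ 0.393.

α ≈ 0.393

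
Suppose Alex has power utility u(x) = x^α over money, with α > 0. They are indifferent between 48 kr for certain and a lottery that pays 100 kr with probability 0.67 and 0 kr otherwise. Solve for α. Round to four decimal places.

The lottery's expected utility is 0.67·u(100) + 0.33·u(0) = 0.67·100^α (since u(0) = 0 for α > 0).
Indifference: 48^α = 0.67·100^α, so (48/100)^α = 0.67.
Take logs: α = ln 0.67 / ln(48/100) ≈ 0.545633.

α ≈ 0.5456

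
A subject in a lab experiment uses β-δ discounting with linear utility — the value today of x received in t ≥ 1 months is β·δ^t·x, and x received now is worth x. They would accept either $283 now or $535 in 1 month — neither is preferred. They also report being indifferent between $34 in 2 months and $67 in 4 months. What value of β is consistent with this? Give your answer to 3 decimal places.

Both payoffs in the second observation are in the future, so β drops out: δ^2·34 = δ^4·67 ⇒ δ^2 = 34/67 = 0.50746, so δ = 0.71236.
The first indifference: 283 = β·δ·535, so β = 283/(δ·535) = 283/(0.71236·535) ≈ 0.743.

β ≈ 0.743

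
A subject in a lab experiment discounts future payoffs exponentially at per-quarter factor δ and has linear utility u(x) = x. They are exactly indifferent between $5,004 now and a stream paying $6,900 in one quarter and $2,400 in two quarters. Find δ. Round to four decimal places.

Present value of the stream is 6900·δ + 2400·δ². Indifference gives 6900δ + 2400δ² = 5004.
That is, 2400δ² + 6900δ − 5004 = 0, a quadratic in δ.
The positive root is δ = [−6900 + √(6900² + 4·2400·5004)] / (2·2400) = (−6900 + 9780.000)/4800 ≈ 0.6000.

δ ≈ 0.6000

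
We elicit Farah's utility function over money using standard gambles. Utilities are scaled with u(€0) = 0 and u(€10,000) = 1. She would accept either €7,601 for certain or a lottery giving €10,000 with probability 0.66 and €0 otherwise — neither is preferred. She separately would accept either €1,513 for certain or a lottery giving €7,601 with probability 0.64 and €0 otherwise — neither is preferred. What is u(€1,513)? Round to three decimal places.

The first gamble pins u(€7,601): it must equal 0.66·1 + 0.34·0 = 0.66.
The second indifference gives u(€1,513) = 0.64·u(€7,601) + 0.36·u(€0) = 0.64·0.66 + 0.36·0.00 = 0.4224.

0.422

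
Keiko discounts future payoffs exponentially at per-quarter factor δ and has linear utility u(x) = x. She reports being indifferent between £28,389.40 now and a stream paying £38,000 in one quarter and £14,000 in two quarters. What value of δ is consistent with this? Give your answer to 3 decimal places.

δ ≈ 0.610

Present value of the stream is 38000·δ + 14000·δ². Indifference gives 38000δ + 14000δ² = 28389.40.
Rearranged: 14000δ² + 38000δ − 28389.40 = 0.
The positive root is δ = [−38000 + √(38000² + 4·14000·28389.40)] / (2·14000) = (−38000 + 55080.000)/28000 ≈ 0.610.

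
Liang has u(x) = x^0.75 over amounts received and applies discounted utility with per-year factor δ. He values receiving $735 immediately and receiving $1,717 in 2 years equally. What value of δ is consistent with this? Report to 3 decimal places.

δ ≈ 0.727

Equating discounted utilities: u(735) = δ^2·u(1717) ⇒ δ^2 = u(735)/u(1717).
With u(x) = x^0.75: δ^2 = 735^0.75/1717^0.75 = (735/1717)^0.75 = 0.52922.
So δ = 0.52922^(1/2) ≈ 0.727.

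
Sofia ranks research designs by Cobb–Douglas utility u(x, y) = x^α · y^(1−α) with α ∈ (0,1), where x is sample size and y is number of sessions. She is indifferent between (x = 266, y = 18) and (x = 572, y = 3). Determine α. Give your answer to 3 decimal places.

α ≈ 0.701

Indifference: 266^α · 18^(1−α) = 572^α · 3^(1−α).
(266/572)^α = (3/18)^(1−α); take logs: α·ln(266/572) = (1−α)·ln(3/18), i.e. α·-0.765643 = (1−α)·-1.791759.
So α/(1−α) = (-1.791759)/(-0.765643) = 2.340202, and α = 2.340202/3.340202 ≈ 0.701.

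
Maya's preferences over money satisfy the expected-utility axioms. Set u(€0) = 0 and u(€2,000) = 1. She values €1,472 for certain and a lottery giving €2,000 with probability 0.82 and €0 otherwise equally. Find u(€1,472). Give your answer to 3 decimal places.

By the standard-gamble method, u(€1,472) is just the indifference probability on the best outcome: 0.82.

0.820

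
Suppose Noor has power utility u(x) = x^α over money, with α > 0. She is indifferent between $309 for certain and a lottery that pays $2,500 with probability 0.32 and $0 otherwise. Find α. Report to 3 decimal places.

Since u(0) = 0, the lottery's EU is 0.32·2500^α.
Indifference: 309^α = 0.32·2500^α, so (309/2500)^α = 0.32.
Take logs: α = ln 0.32 / ln(309/2500) ≈ 0.54500.

α ≈ 0.545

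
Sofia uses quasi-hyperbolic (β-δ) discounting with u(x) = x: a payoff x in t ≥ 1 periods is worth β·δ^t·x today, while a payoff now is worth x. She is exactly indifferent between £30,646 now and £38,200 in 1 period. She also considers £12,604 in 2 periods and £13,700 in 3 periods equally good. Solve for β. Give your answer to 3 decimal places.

β ≈ 0.872

The second indifference involves only future payoffs, so β cancels: β·δ^2·12604 = β·δ^3·13700, giving δ = 12604/13700 = 0.92000.
Substituting δ into 30646 = β·δ·38200: β = 30646/(35144.000) ≈ 0.872.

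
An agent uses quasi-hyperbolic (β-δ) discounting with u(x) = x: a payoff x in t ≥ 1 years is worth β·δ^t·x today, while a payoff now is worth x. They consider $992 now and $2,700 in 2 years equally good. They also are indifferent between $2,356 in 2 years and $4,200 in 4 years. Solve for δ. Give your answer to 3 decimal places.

Both payoffs in the second observation are in the future, so β drops out: δ^2·2356 = δ^4·4200 ⇒ δ^2 = 2356/4200 = 0.56095, so δ = 0.74897.

δ ≈ 0.749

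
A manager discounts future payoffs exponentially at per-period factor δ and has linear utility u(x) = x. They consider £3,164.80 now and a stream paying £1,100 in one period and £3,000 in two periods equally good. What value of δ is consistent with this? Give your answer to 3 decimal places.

Equating present values: 3164.80 = 1100δ + 3000δ².
So 3000δ² + 1100δ − 3164.80 = 0.
The positive root is δ = [−1100 + √(1100² + 4·3000·3164.80)] / (2·3000) = (−1100 + 6260.000)/6000 ≈ 0.860.

δ ≈ 0.860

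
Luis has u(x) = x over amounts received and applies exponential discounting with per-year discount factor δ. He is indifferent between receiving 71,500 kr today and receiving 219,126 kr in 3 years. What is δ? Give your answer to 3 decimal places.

δ ≈ 0.688

The payoff in 3 years is discounted by δ^3, so u(71500) = δ^3·u(219126) and δ^3 = u(71500)/u(219126).
With u(x) = x: δ^3 = 71500/219126 = 0.32630.
Hence δ = (0.32630)^(1/3) = 0.68845.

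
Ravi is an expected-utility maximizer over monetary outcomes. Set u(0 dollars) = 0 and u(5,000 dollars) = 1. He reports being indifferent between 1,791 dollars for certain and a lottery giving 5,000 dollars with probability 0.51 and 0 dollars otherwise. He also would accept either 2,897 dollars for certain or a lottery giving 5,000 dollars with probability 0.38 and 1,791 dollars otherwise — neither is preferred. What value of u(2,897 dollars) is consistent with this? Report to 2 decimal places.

0.70

The first gamble pins u(1,791 dollars): it must equal 0.51·1 + 0.49·0 = 0.51.
Chaining: u(2,897 dollars) = 0.38·1.00 + 0.62·0.51 = 0.6962.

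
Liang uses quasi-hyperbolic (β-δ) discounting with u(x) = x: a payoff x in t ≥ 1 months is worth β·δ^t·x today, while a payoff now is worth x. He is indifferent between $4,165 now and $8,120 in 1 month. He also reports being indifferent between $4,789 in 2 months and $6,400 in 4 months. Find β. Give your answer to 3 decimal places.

β ≈ 0.593

From the later pair, β·δ^2·4789 = β·δ^4·6400; dividing through, δ^2 = 4789/6400 = 0.74828, so δ = 0.86503.
Now use the now-vs-future pair: 4165 = β·δ·8120 gives β = 4165/(0.86503·8120) ≈ 0.593.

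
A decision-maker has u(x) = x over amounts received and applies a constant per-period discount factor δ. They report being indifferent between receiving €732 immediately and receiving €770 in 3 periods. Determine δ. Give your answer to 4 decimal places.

Equating discounted utilities: u(732) = δ^3·u(770) ⇒ δ^3 = u(732)/u(770).
With u(x) = x: δ^3 = 732/770 = 0.95065.
So δ = 0.95065^(1/3) ≈ 0.9833.

δ ≈ 0.9833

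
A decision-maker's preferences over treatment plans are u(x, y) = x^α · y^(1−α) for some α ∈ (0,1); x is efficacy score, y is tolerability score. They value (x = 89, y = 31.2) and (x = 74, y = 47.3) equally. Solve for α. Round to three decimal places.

α ≈ 0.693

Indifference: 89^α · 31.2^(1−α) = 74^α · 47.3^(1−α).
(89/74)^α = (47.3/31.2)^(1−α); take logs: α·ln(89/74) = (1−α)·ln(47.3/31.2), i.e. α·0.184571 = (1−α)·0.416092.
With A = 0.184571 and B = 0.416092: α·A = (1−α)·B, so α = B/(A+B) = 0.416092/0.600663 ≈ 0.693.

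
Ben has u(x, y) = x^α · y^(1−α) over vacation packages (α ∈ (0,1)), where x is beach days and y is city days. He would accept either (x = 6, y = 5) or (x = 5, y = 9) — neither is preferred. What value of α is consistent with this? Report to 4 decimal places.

The Cobb–Douglas utilities coincide, so 6^α·5^(1−α) = 5^α·9^(1−α).
(6/5)^α = (9/5)^(1−α); take logs: α·ln(6/5) = (1−α)·ln(9/5), i.e. α·0.1823216 = (1−α)·0.5877867.
Thus α·(0.7701083) = 0.5877867, so α = 0.5877867/0.7701083 ≈ 0.7633.

α ≈ 0.7633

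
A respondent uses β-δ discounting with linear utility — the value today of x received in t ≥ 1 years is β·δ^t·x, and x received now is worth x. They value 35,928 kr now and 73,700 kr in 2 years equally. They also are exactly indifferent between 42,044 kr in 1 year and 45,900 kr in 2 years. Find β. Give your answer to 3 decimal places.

The second indifference involves only future payoffs, so β cancels: β·δ^1·42044 = β·δ^2·45900, giving δ = 42044/45900 = 0.91599.
Now use the now-vs-future pair: 35928 = β·δ^2·73700 gives β = 35928/(0.83904·73700) ≈ 0.581.

β ≈ 0.581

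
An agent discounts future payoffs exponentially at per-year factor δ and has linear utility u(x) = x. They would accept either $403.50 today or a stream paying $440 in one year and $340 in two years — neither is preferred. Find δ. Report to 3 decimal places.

δ ≈ 0.620

Equating present values: 403.50 = 440δ + 340δ².
Rearranged: 340δ² + 440δ − 403.50 = 0.
δ = (−440 + √(440² + 4·340·403.50)) / (2·340) = (−440 + √742360.00) / 680 ≈ 0.620.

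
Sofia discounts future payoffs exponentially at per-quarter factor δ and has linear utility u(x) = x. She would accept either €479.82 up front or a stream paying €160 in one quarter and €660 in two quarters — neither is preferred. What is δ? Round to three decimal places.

δ ≈ 0.740

Present value of the stream is 160·δ + 660·δ². Indifference gives 160δ + 660δ² = 479.82.
Rearranged: 660δ² + 160δ − 479.82 = 0.
δ = (−160 + √(160² + 4·660·479.82)) / (2·660) = (−160 + √1292324.80) / 1320 ≈ 0.740.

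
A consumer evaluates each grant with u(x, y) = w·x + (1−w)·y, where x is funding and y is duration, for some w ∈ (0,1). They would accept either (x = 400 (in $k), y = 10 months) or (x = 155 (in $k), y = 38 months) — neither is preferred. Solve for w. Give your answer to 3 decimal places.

Equating utilities: w·400 + (1−w)·10 = w·155 + (1−w)·38.
Rearranging, 245·w − 28·(1−w) = 0.
So w/(1−w) = 28/245 = 0.1143, giving w = 28/(245+28) = 0.103.

w = 0.103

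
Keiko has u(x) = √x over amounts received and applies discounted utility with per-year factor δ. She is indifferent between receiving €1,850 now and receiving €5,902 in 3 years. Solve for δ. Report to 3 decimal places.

δ ≈ 0.824

The payoff in 3 years is discounted by δ^3, so u(1850) = δ^3·u(5902) and δ^3 = u(1850)/u(5902).
Since u(x) = √x, δ^3 = √(1850/5902) = 0.55987.
Taking the cube root: δ = 0.55987^(1/3) ≈ 0.824.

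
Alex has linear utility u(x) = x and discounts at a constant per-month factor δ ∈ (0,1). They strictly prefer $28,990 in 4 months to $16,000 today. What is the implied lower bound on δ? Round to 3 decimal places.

δ > 0.862

The preference means 16000 < δ^4·28990.
So δ^4 > 16000/28990 = 0.55191; taking the 4th root of both positive sides preserves the inequality.
δ > 0.55191^(1/4) = 0.862.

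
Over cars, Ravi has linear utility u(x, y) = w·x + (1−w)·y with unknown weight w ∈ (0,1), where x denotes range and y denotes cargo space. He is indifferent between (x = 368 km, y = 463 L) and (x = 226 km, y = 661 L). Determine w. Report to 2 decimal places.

w = 0.58

Equating utilities: w·368 + (1−w)·463 = w·226 + (1−w)·661.
Collecting terms: w·142 = (1−w)·198.
Hence w = 198/(142+198) = 198/340 = 0.58.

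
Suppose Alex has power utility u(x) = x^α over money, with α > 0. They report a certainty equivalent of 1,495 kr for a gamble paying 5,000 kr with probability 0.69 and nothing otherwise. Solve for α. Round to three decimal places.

Since u(0) = 0, the lottery's EU is 0.69·5000^α.
Setting u(1495) equal to that: 1495^α = 0.69·5000^α ⇒ (1495/5000)^α = 0.69.
α = ln(0.69) / ln(1495/5000) = -0.371064/-1.207312 ≈ 0.307.

α ≈ 0.307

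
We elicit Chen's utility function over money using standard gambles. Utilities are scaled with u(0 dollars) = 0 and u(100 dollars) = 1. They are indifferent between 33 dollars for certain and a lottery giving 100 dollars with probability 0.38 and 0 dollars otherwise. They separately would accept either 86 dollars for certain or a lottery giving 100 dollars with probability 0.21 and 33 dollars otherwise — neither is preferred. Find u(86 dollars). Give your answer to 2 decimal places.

First, u(33 dollars) = 0.38·u(100 dollars) + 0.62·u(0 dollars) = 0.38.
Then u(86 dollars) = 0.21·u(100 dollars) + 0.79·u(33 dollars) = 0.21·1.00 + 0.79·0.38 = 0.5102.

0.51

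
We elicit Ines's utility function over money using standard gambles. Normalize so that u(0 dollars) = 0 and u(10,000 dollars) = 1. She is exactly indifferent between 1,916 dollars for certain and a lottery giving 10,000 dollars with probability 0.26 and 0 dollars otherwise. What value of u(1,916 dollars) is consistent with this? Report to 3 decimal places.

By the standard-gamble method, u(1,916 dollars) is just the indifference probability on the best outcome: 0.26.

0.260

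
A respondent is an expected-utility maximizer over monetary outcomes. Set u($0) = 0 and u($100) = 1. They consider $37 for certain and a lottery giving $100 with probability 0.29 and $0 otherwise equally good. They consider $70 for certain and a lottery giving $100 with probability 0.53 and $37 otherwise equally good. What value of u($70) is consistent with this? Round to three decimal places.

0.666

From the first indifference, u($37) = 0.29·u($100) + 0.71·u($0) = 0.29·1 + 0.71·0 = 0.29.
Chaining: u($70) = 0.53·1.00 + 0.47·0.29 = 0.6663.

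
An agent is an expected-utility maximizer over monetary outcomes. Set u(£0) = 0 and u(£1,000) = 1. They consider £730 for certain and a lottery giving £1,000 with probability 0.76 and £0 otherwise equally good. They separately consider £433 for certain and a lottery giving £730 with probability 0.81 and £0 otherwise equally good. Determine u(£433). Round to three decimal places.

0.616

From the first indifference, u(£730) = 0.76·u(£1,000) + 0.24·u(£0) = 0.76·1 + 0.24·0 = 0.76.
The second indifference gives u(£433) = 0.81·u(£730) + 0.19·u(£0) = 0.81·0.76 + 0.19·0.00 = 0.6156.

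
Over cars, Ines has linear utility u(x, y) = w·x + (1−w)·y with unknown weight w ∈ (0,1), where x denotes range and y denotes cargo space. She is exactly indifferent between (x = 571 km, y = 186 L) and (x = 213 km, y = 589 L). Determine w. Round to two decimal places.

w = 0.53

u(571,186) = u(213,589) means w·571 + (1−w)·186 = w·213 + (1−w)·589.
Rearranging, 358·w − 403·(1−w) = 0.
The marginal rate of substitution is 403/358, so w = 403/(358+403) = 0.53.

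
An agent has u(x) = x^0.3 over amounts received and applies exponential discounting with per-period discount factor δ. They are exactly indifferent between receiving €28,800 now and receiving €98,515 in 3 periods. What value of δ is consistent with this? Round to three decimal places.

δ ≈ 0.884

Equating discounted utilities: u(28800) = δ^3·u(98515) ⇒ δ^3 = u(28800)/u(98515).
With u(x) = x^0.3: δ^3 = 28800^0.3/98515^0.3 = (28800/98515)^0.3 = 0.69146.
Taking the cube root: δ = 0.69146^(1/3) ≈ 0.884.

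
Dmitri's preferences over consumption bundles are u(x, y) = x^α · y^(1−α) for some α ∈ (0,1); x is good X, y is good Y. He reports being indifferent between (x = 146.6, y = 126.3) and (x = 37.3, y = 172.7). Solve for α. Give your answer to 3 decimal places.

Set the two utilities equal: 146.6^α·126.3^(1−α) = 37.3^α·172.7^(1−α).
Taking logs: α·ln 146.6 + (1−α)·ln 126.3 = α·ln 37.3 + (1−α)·ln 172.7, i.e. α·1.368714 = (1−α)·0.312896.
Thus α·(1.681610) = 0.312896, so α = 0.312896/1.681610 ≈ 0.186.

α ≈ 0.186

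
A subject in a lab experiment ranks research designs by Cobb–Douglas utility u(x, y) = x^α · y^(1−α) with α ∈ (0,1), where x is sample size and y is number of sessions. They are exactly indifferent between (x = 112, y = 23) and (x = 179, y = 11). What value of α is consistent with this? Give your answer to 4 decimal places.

Set the two utilities equal: 112^α·23^(1−α) = 179^α·11^(1−α).
Taking logs: α·ln 112 + (1−α)·ln 23 = α·ln 179 + (1−α)·ln 11, i.e. α·-0.4688869 = (1−α)·-0.7375989.
So α/(1−α) = (-0.7375989)/(-0.4688869) = 1.5730849, and α = 1.5730849/2.5730849 ≈ 0.6114.

α ≈ 0.6114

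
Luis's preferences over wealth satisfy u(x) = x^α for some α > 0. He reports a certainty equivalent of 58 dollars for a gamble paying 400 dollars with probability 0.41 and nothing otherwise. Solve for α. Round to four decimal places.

α ≈ 0.4617

Since u(0) = 0, the lottery's EU is 0.41·400^α.
Setting u(58) equal to that: 58^α = 0.41·400^α ⇒ (58/400)^α = 0.41.
Taking logs: α·ln(58/400) = ln(0.41), so α = -0.8915981 / -1.9310215 ≈ 0.4617.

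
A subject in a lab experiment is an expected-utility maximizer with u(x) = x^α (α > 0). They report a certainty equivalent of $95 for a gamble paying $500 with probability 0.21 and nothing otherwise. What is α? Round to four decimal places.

The lottery's expected utility is 0.21·u(500) + 0.79·u(0) = 0.21·500^α (since u(0) = 0 for α > 0).
Setting u(95) equal to that: 95^α = 0.21·500^α ⇒ (95/500)^α = 0.21.
Take logs: α = ln 0.21 / ln(95/500) ≈ 0.939735.

α ≈ 0.9397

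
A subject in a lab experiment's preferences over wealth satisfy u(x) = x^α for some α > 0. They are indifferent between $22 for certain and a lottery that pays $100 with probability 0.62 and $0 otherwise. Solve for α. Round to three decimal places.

Since u(0) = 0, the lottery's EU is 0.62·100^α.
Indifference: 22^α = 0.62·100^α, so (22/100)^α = 0.62.
Taking logs: α·ln(22/100) = ln(0.62), so α = -0.478036 / -1.514128 ≈ 0.316.

α ≈ 0.316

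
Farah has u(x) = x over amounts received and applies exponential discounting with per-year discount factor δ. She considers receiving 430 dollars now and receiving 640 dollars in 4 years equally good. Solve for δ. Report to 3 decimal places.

Equating discounted utilities: u(430) = δ^4·u(640) ⇒ δ^4 = u(430)/u(640).
With u(x) = x: δ^4 = 430/640 = 0.67188.
So δ = 0.67188^(1/4) ≈ 0.905.

δ ≈ 0.905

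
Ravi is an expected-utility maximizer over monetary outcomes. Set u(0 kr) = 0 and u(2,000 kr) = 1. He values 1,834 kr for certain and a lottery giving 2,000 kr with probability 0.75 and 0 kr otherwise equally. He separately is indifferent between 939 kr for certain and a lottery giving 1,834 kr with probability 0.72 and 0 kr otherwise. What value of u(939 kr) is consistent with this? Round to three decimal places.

From the first indifference, u(1,834 kr) = 0.75·u(2,000 kr) + 0.25·u(0 kr) = 0.75·1 + 0.25·0 = 0.75.
Chaining: u(939 kr) = 0.72·0.75 + 0.28·0.00 = 0.5400.

0.540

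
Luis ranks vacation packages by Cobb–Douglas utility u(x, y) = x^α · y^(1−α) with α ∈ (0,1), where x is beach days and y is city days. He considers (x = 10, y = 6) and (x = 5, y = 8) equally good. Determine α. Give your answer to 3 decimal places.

α ≈ 0.293

The Cobb–Douglas utilities coincide, so 10^α·6^(1−α) = 5^α·8^(1−α).
(10/5)^α = (8/6)^(1−α); take logs: α·ln(10/5) = (1−α)·ln(8/6), i.e. α·0.693147 = (1−α)·0.287682.
So α/(1−α) = (0.287682)/(0.693147) = 0.415038, and α = 0.415038/1.415038 ≈ 0.293.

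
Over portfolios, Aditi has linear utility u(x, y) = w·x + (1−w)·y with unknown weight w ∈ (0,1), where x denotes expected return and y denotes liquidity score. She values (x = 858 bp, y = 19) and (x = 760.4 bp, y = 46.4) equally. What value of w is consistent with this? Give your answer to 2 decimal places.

u(858,19) = u(760.4,46.4) means w·858 + (1−w)·19 = w·760.4 + (1−w)·46.4.
Collecting terms: w·97.6 = (1−w)·27.4.
Hence w = 27.4/(97.6+27.4) = 27.4/125 = 0.22.

w = 0.22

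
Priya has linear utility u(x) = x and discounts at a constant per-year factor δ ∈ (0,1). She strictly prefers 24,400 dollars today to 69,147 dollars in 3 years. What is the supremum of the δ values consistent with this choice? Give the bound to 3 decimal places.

Under u(x) = x this choice says 24400 > δ^3·69147.
Dividing by 69147: δ^3 < 0.35287. Both sides are positive, so the cube root keeps the direction.
δ < 0.35287^(1/3) = 0.707.

δ < 0.707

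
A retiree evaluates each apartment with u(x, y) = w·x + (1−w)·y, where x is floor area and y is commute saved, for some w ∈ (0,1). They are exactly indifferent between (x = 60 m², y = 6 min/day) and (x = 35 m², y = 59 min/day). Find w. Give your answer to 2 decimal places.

w = 0.68

Indifference: w·60 + (1−w)·6 = w·35 + (1−w)·59.
w·(60−35) = (1−w)·(59−6), i.e. w·25 = (1−w)·53.
The marginal rate of substitution is 53/25, so w = 53/(25+53) = 0.68.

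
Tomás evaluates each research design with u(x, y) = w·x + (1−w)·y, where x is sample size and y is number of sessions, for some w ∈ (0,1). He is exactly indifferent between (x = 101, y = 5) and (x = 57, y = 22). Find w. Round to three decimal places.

Equating utilities: w·101 + (1−w)·5 = w·57 + (1−w)·22.
Collecting terms: w·44 = (1−w)·17.
The marginal rate of substitution is 17/44, so w = 17/(44+17) = 0.279.

w = 0.279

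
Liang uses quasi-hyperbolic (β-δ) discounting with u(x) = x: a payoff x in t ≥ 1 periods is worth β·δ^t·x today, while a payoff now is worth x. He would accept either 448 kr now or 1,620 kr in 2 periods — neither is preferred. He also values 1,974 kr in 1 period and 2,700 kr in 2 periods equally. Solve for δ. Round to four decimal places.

The second indifference involves only future payoffs, so β cancels: β·δ^1·1974 = β·δ^2·2700, giving δ = 1974/2700 = 0.73111.

δ ≈ 0.7311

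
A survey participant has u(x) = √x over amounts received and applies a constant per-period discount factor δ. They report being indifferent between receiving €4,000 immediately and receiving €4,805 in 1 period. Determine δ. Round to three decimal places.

The payoff in 1 period is discounted by δ, so u(4000) = δ·u(4805) and δ = u(4000)/u(4805).
With u(x) = √x: δ = √4000/√4805 = √(4000/4805) = 0.91240.

δ ≈ 0.912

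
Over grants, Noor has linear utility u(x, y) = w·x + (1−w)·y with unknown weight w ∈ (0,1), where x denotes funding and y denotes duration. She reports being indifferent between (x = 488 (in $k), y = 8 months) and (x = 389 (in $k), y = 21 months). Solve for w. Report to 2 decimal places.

w = 0.12

u(488,8) = u(389,21) means w·488 + (1−w)·8 = w·389 + (1−w)·21.
Rearranging, 99·w − 13·(1−w) = 0.
So w/(1−w) = 13/99 = 0.1313, giving w = 13/(99+13) = 0.12.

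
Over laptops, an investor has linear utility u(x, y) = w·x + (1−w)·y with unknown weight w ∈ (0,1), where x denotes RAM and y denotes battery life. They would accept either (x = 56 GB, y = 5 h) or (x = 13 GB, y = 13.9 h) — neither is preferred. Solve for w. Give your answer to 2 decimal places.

Equating utilities: w·56 + (1−w)·5 = w·13 + (1−w)·13.9.
Rearranging, 43·w − 8.9·(1−w) = 0.
So w/(1−w) = 8.9/43 = 0.2070, giving w = 8.9/(43+8.9) = 0.17.

w = 0.17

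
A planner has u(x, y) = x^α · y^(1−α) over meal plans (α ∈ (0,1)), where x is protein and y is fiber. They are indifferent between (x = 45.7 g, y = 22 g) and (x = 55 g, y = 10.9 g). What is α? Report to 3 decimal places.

α ≈ 0.791

Set the two utilities equal: 45.7^α·22^(1−α) = 55^α·10.9^(1−α).
Taking logs: α·ln 45.7 + (1−α)·ln 22 = α·ln 55 + (1−α)·ln 10.9, i.e. α·-0.185235 = (1−α)·-0.702280.
With A = -0.185235 and B = -0.702280: α·A = (1−α)·B, so α = B/(A+B) = -0.702280/-0.887515 ≈ 0.791.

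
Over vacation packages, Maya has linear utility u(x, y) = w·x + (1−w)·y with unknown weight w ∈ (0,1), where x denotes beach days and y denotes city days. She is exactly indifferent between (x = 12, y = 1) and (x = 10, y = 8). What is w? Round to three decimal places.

Indifference: w·12 + (1−w)·1 = w·10 + (1−w)·8.
Rearranging, 2·w − 7·(1−w) = 0.
Hence w = 7/(2+7) = 7/9 = 0.778.

w = 0.778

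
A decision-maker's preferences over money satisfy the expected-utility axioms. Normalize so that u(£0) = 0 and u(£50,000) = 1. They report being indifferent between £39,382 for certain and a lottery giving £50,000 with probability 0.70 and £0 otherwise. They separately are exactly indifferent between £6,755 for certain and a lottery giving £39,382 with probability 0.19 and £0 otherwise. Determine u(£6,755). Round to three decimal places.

From the first indifference, u(£39,382) = 0.70·u(£50,000) + 0.30·u(£0) = 0.70·1 + 0.30·0 = 0.70.
Chaining: u(£6,755) = 0.19·0.70 + 0.81·0.00 = 0.1330.

0.133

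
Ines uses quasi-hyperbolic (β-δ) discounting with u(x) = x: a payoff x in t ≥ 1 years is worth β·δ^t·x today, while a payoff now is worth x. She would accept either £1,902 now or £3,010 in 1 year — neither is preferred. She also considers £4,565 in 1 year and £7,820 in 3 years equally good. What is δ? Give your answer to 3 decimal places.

δ ≈ 0.764

The second indifference involves only future payoffs, so β cancels: β·δ^1·4565 = β·δ^3·7820, giving δ^2 = 4565/7820 = 0.58376, so δ = 0.76404.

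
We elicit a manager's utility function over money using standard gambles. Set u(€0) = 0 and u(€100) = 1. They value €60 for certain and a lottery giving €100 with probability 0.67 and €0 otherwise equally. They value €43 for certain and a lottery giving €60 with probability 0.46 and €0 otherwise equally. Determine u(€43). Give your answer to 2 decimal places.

0.31

First, u(€60) = 0.67·u(€100) + 0.33·u(€0) = 0.67.
Then u(€43) = 0.46·u(€60) + 0.54·u(€0) = 0.46·0.67 + 0.54·0.00 = 0.3082.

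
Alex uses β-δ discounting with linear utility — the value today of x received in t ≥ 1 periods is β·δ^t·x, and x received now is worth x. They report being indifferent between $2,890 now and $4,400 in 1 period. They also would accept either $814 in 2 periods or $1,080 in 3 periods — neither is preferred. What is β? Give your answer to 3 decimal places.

β ≈ 0.871

The second indifference involves only future payoffs, so β cancels: β·δ^2·814 = β·δ^3·1080, giving δ = 814/1080 = 0.75370.
Now use the now-vs-future pair: 2890 = β·δ·4400 gives β = 2890/(0.75370·4400) ≈ 0.871.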